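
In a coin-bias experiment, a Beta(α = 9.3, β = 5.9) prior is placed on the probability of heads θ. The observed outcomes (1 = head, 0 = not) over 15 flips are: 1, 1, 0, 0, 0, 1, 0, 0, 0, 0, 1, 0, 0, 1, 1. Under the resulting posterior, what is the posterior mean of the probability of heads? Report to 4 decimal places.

0.5066

The Beta prior is conjugate to a Binomial/Bernoulli likelihood; the update adds successes to α and failures to β.
Posterior: Beta(α+k, β+n−k) = Beta(9.3+6, 5.9+9) = Beta(15.3, 14.9).
Posterior mean = α/(α+β) = 15.3/30.2 = 0.5066.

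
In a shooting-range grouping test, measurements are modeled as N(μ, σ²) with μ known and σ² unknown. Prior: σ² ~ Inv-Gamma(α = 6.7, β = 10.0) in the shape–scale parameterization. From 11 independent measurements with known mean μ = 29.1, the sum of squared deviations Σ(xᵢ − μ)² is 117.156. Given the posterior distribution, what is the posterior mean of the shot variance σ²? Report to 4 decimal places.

6.1230

With known mean μ and an Inverse-Gamma(α, β) prior on σ², the Normal likelihood is conjugate: posterior is Inv-Gamma(α + n/2, β + Σ(xᵢ−μ)²/2).
Posterior: Inv-Gamma(6.7 + 11/2, 10.0 + 117.156/2) = Inv-Gamma(12.20, 68.5780).
E[σ²|data] = β/(α−1) = 68.5780/11.20 = 6.1230.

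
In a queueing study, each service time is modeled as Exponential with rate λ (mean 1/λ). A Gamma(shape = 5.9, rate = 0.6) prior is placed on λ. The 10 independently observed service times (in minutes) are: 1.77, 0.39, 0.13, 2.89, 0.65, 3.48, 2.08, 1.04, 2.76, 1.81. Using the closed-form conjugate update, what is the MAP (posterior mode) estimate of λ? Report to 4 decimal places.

0.8466

With a Gamma(shape α, rate β) prior on the exponential rate λ, the posterior after n observations with total T = Σxᵢ is Gamma(α+n, β+T).
Sum of observations T = 17.00 minutes; n = 10.
Posterior: Gamma(5.9+10, 0.6+17.00) = Gamma(15.9, 17.60).
Mode = (α−1)/β = 0.8466.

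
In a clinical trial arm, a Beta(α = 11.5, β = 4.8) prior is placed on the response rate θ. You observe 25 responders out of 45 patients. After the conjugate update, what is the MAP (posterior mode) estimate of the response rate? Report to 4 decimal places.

The Beta prior is conjugate to a Binomial/Bernoulli likelihood; the update adds successes to α and failures to β.
Posterior: Beta(α+k, β+n−k) = Beta(11.5+25, 4.8+20) = Beta(36.5, 24.8).
Mode of Beta(a,b) for a,b>1 is (a−1)/(a+b−2) = 35.5/59.3 = 0.5987.

0.5987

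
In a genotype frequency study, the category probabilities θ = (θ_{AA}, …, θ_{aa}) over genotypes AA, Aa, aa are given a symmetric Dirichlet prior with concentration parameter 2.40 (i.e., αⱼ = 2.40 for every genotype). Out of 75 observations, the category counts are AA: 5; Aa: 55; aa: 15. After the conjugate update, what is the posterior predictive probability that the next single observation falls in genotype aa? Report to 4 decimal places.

The Dirichlet prior is conjugate to the Multinomial likelihood: each posterior αⱼ = prior αⱼ + observed count nⱼ.
Posterior concentration: (7.40, 57.40, 17.40), total = 82.20.
P(next = aa | data) = α_{aa}/Σα = 0.2117.

0.2117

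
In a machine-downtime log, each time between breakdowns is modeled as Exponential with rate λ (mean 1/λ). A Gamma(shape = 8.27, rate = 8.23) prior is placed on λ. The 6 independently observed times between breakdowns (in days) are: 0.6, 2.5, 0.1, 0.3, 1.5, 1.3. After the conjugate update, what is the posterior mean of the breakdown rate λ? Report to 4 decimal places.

With a Gamma(shape α, rate β) prior on the exponential rate λ, the posterior after n observations with total T = Σxᵢ is Gamma(α+n, β+T).
Sum of observations T = 6.3 days; n = 6.
Posterior: Gamma(8.27+6, 8.23+6.3) = Gamma(14.27, 14.53).
Posterior mean of λ = α/β = 14.27/14.53 = 0.9821.

0.9821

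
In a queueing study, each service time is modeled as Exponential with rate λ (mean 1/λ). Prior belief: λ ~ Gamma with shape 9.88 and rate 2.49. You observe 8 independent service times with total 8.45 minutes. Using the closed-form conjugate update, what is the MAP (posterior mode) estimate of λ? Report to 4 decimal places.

With a Gamma(shape α, rate β) prior on the exponential rate λ, the posterior after n observations with total T = Σxᵢ is Gamma(α+n, β+T).
Posterior: Gamma(9.88+8, 2.49+8.45) = Gamma(17.88, 10.94).
Mode = (α−1)/β = 1.5430.

1.5430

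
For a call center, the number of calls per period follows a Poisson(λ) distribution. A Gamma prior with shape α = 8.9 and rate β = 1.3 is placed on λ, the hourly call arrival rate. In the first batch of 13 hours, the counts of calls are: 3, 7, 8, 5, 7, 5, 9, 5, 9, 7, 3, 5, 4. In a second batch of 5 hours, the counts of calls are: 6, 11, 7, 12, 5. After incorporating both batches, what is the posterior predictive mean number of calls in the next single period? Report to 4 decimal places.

6.5751

With a Gamma(shape α, rate β) prior, the Poisson likelihood is conjugate: the posterior is Gamma(α + ΣXᵢ, β + n).
Batch 1: sum of counts S = 77 over n = 13 hours.
After batch 1: Gamma(α+S, β+n) = Gamma(8.9+77, 1.3+13) = Gamma(85.9, 14.3).
Batch 2: sum of counts S = 41 over n = 5 hours.
After batch 2: Gamma(α+S, β+n) = Gamma(85.9+41, 14.3+5) = Gamma(126.9, 19.3).
The predictive distribution for one future period is NegBinom with mean α/β = 6.5751.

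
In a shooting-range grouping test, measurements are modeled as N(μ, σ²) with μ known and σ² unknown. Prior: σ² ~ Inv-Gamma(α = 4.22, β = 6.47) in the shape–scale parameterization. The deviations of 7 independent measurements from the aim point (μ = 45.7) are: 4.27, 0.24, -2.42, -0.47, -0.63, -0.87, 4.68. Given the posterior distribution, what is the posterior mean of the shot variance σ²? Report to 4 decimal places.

With known mean μ and an Inverse-Gamma(α, β) prior on σ², the Normal likelihood is conjugate: posterior is Inv-Gamma(α + n/2, β + Σ(xᵢ−μ)²/2).
Σ(xᵢ−μ)² = (4.27)² + (0.24)² + (-2.42)² + (-0.47)² + (-0.63)² + (-0.87)² + (4.68)² = 47.4240.
Posterior: Inv-Gamma(4.22 + 7/2, 6.47 + 47.4240/2) = Inv-Gamma(7.72, 30.18200).
E[σ²|data] = β/(α−1) = 30.18200/6.72 = 4.4914.

4.4914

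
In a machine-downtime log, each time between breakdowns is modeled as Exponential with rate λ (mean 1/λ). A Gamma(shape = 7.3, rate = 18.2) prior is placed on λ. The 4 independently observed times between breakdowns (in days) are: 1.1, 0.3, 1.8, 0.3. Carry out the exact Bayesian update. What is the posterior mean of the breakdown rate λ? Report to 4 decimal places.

With a Gamma(shape α, rate β) prior on the exponential rate λ, the posterior after n observations with total T = Σxᵢ is Gamma(α+n, β+T).
Sum of observations T = 3.5 days; n = 4.
Posterior: Gamma(7.3+4, 18.2+3.5) = Gamma(11.3, 21.7).
Posterior mean of λ = α/β = 11.3/21.7 = 0.5207.

0.5207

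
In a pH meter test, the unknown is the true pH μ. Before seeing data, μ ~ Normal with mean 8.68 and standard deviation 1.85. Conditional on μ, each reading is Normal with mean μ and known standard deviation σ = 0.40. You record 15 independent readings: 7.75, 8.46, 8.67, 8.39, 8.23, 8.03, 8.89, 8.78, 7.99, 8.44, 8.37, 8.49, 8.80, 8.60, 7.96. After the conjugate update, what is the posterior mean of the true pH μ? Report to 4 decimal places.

8.3909

For Normal data with known variance σ², a Normal(μ₀, σ₀²) prior on μ is conjugate. Posterior precision = 1/σ₀² + n/σ²; posterior mean is the precision-weighted average of μ₀ and x̄.
Σxᵢ = 7.75 + 8.46 + 8.67 + 8.39 + 8.23 + 8.03 + 8.89 + 8.78 + 7.99 + 8.44 + 8.37 + 8.49 + 8.80 + 8.60 + 7.96 = 125.85, so n·x̄ = 125.85.
σ₀² = 1.85² = 3.4225, σ² = 0.40² = 0.16; σ² + n·σ₀² = 0.16 + 15·3.4225 = 51.4975.
Posterior mean = (μ₀/σ₀² + n·x̄/σ²)/(1/σ₀² + n/σ²) = (σ²·μ₀ + σ₀²·n·x̄)/(σ² + n·σ₀²) = (0.16·8.68 + 3.4225·125.85)/51.4975 = 432.110425/51.4975 = 8.3909.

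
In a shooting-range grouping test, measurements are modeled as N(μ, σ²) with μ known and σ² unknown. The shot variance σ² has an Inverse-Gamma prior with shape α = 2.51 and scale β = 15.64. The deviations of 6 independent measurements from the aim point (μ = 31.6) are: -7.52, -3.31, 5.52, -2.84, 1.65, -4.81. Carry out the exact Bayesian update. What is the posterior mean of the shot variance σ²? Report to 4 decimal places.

18.0910

With known mean μ and an Inverse-Gamma(α, β) prior on σ², the Normal likelihood is conjugate: posterior is Inv-Gamma(α + n/2, β + Σ(xᵢ−μ)²/2).
Σ(xᵢ−μ)² = (-7.52)² + (-3.31)² + (5.52)² + (-2.84)² + (1.65)² + (-4.81)² = 131.9011.
Posterior: Inv-Gamma(2.51 + 6/2, 15.64 + 131.9011/2) = Inv-Gamma(5.51, 81.59055).
E[σ²|data] = β/(α−1) = 81.59055/4.51 = 18.0910.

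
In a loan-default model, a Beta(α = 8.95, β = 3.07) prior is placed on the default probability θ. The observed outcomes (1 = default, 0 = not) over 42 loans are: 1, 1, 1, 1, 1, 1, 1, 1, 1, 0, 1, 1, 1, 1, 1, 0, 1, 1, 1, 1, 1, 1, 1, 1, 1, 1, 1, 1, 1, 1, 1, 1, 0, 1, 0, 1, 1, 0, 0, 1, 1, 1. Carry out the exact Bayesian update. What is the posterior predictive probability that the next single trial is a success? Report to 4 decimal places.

The Beta prior is conjugate to a Binomial/Bernoulli likelihood; the update adds successes to α and failures to β.
Posterior: Beta(α+k, β+n−k) = Beta(8.95+36, 3.07+6) = Beta(44.95, 9.07).
For a single future Bernoulli trial, P(success | data) = α/(α+β) = 0.8321.

0.8321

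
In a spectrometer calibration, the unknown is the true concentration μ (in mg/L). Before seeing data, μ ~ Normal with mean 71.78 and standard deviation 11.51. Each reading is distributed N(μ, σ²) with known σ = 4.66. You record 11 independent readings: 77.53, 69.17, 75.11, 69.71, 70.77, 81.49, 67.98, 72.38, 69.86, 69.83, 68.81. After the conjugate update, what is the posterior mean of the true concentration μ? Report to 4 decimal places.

72.0541

For Normal data with known variance σ², a Normal(μ₀, σ₀²) prior on μ is conjugate. Posterior precision = 1/σ₀² + n/σ²; posterior mean is the precision-weighted average of μ₀ and x̄.
Σxᵢ = 77.53 + 69.17 + 75.11 + 69.71 + 70.77 + 81.49 + 67.98 + 72.38 + 69.86 + 69.83 + 68.81 = 792.64, so n·x̄ = 792.64.
σ₀² = 11.51² = 132.4801, σ² = 4.66² = 21.7156; σ² + n·σ₀² = 21.7156 + 11·132.4801 = 1478.9967.
Posterior mean = (μ₀/σ₀² + n·x̄/σ²)/(1/σ₀² + n/σ²) = (σ²·μ₀ + σ₀²·n·x̄)/(σ² + n·σ₀²) = (21.7156·71.78 + 132.4801·792.64)/1478.9967 = 106567.772232/1478.9967 = 72.0541.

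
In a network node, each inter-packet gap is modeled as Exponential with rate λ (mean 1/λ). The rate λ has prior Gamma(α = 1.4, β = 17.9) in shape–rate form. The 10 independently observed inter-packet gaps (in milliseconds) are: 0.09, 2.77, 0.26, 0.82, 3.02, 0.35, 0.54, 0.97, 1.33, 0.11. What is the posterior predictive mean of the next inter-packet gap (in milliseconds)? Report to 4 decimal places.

2.7077

With a Gamma(shape α, rate β) prior on the exponential rate λ, the posterior after n observations with total T = Σxᵢ is Gamma(α+n, β+T).
Sum of observations T = 10.26 milliseconds; n = 10.
Posterior: Gamma(1.4+10, 17.9+10.26) = Gamma(11.4, 28.16).
The predictive distribution for the next observation is Lomax; its mean is β/(α−1) = 28.16/10.4 = 2.7077.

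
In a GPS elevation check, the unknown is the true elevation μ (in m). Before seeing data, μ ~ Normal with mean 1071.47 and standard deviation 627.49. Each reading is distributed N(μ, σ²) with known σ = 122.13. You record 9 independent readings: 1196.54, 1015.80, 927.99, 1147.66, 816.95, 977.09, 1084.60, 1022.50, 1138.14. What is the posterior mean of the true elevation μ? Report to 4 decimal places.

For Normal data with known variance σ², a Normal(μ₀, σ₀²) prior on μ is conjugate. Posterior precision = 1/σ₀² + n/σ²; posterior mean is the precision-weighted average of μ₀ and x̄.
Σxᵢ = 1196.54 + 1015.80 + 927.99 + 1147.66 + 816.95 + 977.09 + 1084.60 + 1022.50 + 1138.14 = 9327.27, so n·x̄ = 9327.27.
σ₀² = 627.49² = 393743.7001, σ² = 122.13² = 14915.7369; σ² + n·σ₀² = 14915.7369 + 9·393743.7001 = 3558609.0378.
Posterior mean = (μ₀/σ₀² + n·x̄/σ²)/(1/σ₀² + n/σ²) = (σ²·μ₀ + σ₀²·n·x̄)/(σ² + n·σ₀²) = (14915.7369·1071.47 + 393743.7001·9327.27)/3558609.0378 = 3688535566.24797/3558609.0378 = 1036.5105.

1036.5105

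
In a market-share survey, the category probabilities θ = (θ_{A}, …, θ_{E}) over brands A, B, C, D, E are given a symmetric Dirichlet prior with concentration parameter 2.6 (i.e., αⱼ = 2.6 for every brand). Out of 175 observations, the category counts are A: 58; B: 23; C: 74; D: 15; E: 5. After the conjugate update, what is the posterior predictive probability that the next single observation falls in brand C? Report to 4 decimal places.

0.4074

The Dirichlet prior is conjugate to the Multinomial likelihood: each posterior αⱼ = prior αⱼ + observed count nⱼ.
Posterior concentration: (60.6, 25.6, 76.6, 17.6, 7.6), total = 188.0.
P(next = C | data) = α_{C}/Σα = 0.4074.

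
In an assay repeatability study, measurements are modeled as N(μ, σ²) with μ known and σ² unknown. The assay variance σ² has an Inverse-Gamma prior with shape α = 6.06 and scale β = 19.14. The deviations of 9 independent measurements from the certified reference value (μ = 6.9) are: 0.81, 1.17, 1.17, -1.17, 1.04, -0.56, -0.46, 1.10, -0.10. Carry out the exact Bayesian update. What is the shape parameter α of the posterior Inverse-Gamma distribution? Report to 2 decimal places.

10.56

With known mean μ and an Inverse-Gamma(α, β) prior on σ², the Normal likelihood is conjugate: posterior is Inv-Gamma(α + n/2, β + Σ(xᵢ−μ)²/2).
Σ(xᵢ−μ)² = (0.81)² + (1.17)² + (1.17)² + (-1.17)² + (1.04)² + (-0.56)² + (-0.46)² + (1.10)² + (-0.10)² = 7.5896.
Posterior: Inv-Gamma(6.06 + 9/2, 19.14 + 7.5896/2) = Inv-Gamma(10.56, 22.93480).
Posterior α = 10.56.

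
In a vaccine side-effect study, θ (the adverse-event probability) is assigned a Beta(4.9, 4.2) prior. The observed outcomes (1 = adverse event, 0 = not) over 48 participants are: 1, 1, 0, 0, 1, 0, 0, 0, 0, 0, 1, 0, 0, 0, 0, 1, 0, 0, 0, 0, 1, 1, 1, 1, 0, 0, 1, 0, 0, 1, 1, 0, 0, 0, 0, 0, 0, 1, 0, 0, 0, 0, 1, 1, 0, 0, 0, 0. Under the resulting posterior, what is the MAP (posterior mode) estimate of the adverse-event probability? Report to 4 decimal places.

0.3430

The Beta prior is conjugate to a Binomial/Bernoulli likelihood; the update adds successes to α and failures to β.
Posterior: Beta(α+k, β+n−k) = Beta(4.9+15, 4.2+33) = Beta(19.9, 37.2).
Mode of Beta(a,b) for a,b>1 is (a−1)/(a+b−2) = 18.9/55.1 = 0.3430.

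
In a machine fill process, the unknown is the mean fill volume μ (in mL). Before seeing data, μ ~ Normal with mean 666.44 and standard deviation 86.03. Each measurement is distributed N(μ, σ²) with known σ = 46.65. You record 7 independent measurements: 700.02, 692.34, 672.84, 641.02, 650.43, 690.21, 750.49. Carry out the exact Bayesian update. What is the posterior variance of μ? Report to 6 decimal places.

For Normal data with known variance σ², a Normal(μ₀, σ₀²) prior on μ is conjugate. Posterior precision = 1/σ₀² + n/σ²; posterior mean is the precision-weighted average of μ₀ and x̄.
σ₀² = 86.03² = 7401.1609, σ² = 46.65² = 2176.2225; σ² + n·σ₀² = 2176.2225 + 7·7401.1609 = 53984.3488.
Posterior precision = 1/σ₀² + n/σ² = 1/7401.1609 + 7/2176.2225 = (σ² + n·σ₀²)/(σ₀²σ²) = 53984.3488/(7401.1609·2176.2225); posterior variance σₙ² = σ₀²σ²/(σ² + n·σ₀²) = 7401.1609·2176.2225/53984.3488 = 298.356343.

298.356343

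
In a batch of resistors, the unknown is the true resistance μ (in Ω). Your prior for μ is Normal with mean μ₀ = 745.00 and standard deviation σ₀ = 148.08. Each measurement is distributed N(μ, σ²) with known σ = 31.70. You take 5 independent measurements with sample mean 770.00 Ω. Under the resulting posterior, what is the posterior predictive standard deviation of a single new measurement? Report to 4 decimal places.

34.6993

For Normal data with known variance σ², a Normal(μ₀, σ₀²) prior on μ is conjugate. Posterior precision = 1/σ₀² + n/σ²; posterior mean is the precision-weighted average of μ₀ and x̄.
σ₀² = 148.08² = 21927.6864, σ² = 31.70² = 1004.89; σ² + n·σ₀² = 1004.89 + 5·21927.6864 = 110643.322.
Posterior precision = 1/σ₀² + n/σ² = 1/21927.6864 + 5/1004.89 = (σ² + n·σ₀²)/(σ₀²σ²) = 110643.322/(21927.6864·1004.89); posterior variance σₙ² = σ₀²σ²/(σ² + n·σ₀²) = 21927.6864·1004.89/110643.322 = 199.152668.
Predictive variance for one new observation = σₙ² + σ² = 21927.6864·1004.89/110643.322 + 1004.89 = σ²·(σ₀² + 110643.322)/110643.322 = 1004.89·132571.0084/110643.322 = 1204.042668; SD = √(1004.89·132571.0084/110643.322) = 34.6993.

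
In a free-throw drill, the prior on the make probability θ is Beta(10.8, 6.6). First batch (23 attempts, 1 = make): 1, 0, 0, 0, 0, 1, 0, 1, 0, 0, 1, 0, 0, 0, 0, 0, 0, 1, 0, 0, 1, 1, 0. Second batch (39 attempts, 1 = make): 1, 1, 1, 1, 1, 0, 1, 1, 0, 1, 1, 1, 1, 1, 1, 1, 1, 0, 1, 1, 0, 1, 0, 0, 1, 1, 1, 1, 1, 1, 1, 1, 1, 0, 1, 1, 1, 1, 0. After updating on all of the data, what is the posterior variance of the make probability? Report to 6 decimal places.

0.002946

The Beta prior is conjugate to a Binomial/Bernoulli likelihood; the update adds successes to α and failures to β.
After batch 1: Beta(10.8+7, 6.6+16) = Beta(17.8, 22.6).
After batch 2: Beta(17.8+31, 22.6+8) = Beta(48.8, 30.6).
Var = αβ/((α+β)²(α+β+1)) = 48.8·30.6/(79.4²·80.4) = 0.002946.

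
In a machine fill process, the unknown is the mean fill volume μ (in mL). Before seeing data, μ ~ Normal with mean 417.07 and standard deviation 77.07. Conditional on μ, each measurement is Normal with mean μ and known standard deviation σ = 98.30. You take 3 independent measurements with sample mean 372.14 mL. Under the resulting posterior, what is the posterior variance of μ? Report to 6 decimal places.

For Normal data with known variance σ², a Normal(μ₀, σ₀²) prior on μ is conjugate. Posterior precision = 1/σ₀² + n/σ²; posterior mean is the precision-weighted average of μ₀ and x̄.
σ₀² = 77.07² = 5939.7849, σ² = 98.30² = 9662.89; σ² + n·σ₀² = 9662.89 + 3·5939.7849 = 27482.2447.
Posterior precision = 1/σ₀² + n/σ² = 1/5939.7849 + 3/9662.89 = (σ² + n·σ₀²)/(σ₀²σ²) = 27482.2447/(5939.7849·9662.89); posterior variance σₙ² = σ₀²σ²/(σ² + n·σ₀²) = 5939.7849·9662.89/27482.2447 = 2088.457065.

2088.457065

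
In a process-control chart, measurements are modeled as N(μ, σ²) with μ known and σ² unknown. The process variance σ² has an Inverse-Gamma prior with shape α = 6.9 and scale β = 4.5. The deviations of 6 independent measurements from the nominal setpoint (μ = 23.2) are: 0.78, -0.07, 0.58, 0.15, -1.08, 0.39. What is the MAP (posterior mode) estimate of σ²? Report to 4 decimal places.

0.5179

With known mean μ and an Inverse-Gamma(α, β) prior on σ², the Normal likelihood is conjugate: posterior is Inv-Gamma(α + n/2, β + Σ(xᵢ−μ)²/2).
Σ(xᵢ−μ)² = (0.78)² + (-0.07)² + (0.58)² + (0.15)² + (-1.08)² + (0.39)² = 2.2907.
Posterior: Inv-Gamma(6.9 + 6/2, 4.5 + 2.2907/2) = Inv-Gamma(9.90, 5.64535).
Mode = β/(α+1) = 5.64535/10.90 = 0.5179.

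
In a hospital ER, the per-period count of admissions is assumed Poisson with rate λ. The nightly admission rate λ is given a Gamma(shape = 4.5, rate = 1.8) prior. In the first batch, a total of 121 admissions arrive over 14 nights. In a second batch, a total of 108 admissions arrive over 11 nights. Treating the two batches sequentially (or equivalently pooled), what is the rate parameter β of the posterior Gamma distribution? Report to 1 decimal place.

With a Gamma(shape α, rate β) prior, the Poisson likelihood is conjugate: the posterior is Gamma(α + ΣXᵢ, β + n).
After batch 1: Gamma(α+S, β+n) = Gamma(4.5+121, 1.8+14) = Gamma(125.5, 15.8).
After batch 2: Gamma(α+S, β+n) = Gamma(125.5+108, 15.8+11) = Gamma(233.5, 26.8).
Posterior β = 26.8.

26.8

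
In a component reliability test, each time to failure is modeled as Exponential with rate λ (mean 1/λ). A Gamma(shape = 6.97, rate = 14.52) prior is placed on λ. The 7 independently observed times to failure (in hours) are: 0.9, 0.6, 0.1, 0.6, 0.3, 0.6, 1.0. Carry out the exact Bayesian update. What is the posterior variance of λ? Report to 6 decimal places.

0.040294

With a Gamma(shape α, rate β) prior on the exponential rate λ, the posterior after n observations with total T = Σxᵢ is Gamma(α+n, β+T).
Sum of observations T = 4.1 hours; n = 7.
Posterior: Gamma(6.97+7, 14.52+4.1) = Gamma(13.97, 18.62).
Var = α/β² = 0.040294.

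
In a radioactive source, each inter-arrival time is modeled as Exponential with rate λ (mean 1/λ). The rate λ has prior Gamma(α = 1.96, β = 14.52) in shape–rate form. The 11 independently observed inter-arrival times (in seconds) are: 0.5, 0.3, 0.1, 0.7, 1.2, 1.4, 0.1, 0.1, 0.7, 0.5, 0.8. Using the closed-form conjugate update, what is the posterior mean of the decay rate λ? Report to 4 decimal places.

With a Gamma(shape α, rate β) prior on the exponential rate λ, the posterior after n observations with total T = Σxᵢ is Gamma(α+n, β+T).
Sum of observations T = 6.4 seconds; n = 11.
Posterior: Gamma(1.96+11, 14.52+6.4) = Gamma(12.96, 20.92).
Posterior mean of λ = α/β = 12.96/20.92 = 0.6195.

0.6195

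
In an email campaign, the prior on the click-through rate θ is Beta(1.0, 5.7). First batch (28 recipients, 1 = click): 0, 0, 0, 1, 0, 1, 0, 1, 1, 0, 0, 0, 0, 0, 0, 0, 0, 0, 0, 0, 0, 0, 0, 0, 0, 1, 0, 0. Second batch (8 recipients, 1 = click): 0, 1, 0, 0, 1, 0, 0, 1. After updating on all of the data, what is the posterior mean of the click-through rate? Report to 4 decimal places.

The Beta prior is conjugate to a Binomial/Bernoulli likelihood; the update adds successes to α and failures to β.
After batch 1: Beta(1.0+5, 5.7+23) = Beta(6.0, 28.7).
After batch 2: Beta(6.0+3, 28.7+5) = Beta(9.0, 33.7).
Posterior mean = α/(α+β) = 9.0/42.7 = 0.2108.

0.2108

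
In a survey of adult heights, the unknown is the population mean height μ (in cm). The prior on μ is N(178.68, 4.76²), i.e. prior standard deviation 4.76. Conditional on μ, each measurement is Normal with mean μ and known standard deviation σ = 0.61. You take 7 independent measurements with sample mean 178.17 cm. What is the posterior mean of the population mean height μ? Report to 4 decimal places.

For Normal data with known variance σ², a Normal(μ₀, σ₀²) prior on μ is conjugate. Posterior precision = 1/σ₀² + n/σ²; posterior mean is the precision-weighted average of μ₀ and x̄.
n·x̄ = 7·178.17 = 1247.19.
σ₀² = 4.76² = 22.6576, σ² = 0.61² = 0.3721; σ² + n·σ₀² = 0.3721 + 7·22.6576 = 158.9753.
Posterior mean = (μ₀/σ₀² + n·x̄/σ²)/(1/σ₀² + n/σ²) = (σ²·μ₀ + σ₀²·n·x̄)/(σ² + n·σ₀²) = (0.3721·178.68 + 22.6576·1247.19)/158.9753 = 28324.818972/158.9753 = 178.1712.

178.1712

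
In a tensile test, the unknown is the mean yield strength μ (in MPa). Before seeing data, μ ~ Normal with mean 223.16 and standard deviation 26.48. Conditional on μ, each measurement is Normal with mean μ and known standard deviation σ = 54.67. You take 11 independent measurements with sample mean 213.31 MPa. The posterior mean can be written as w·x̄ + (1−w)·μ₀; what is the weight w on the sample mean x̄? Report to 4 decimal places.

For Normal data with known variance σ², a Normal(μ₀, σ₀²) prior on μ is conjugate. Posterior precision = 1/σ₀² + n/σ²; posterior mean is the precision-weighted average of μ₀ and x̄.
σ₀² = 26.48² = 701.1904, σ² = 54.67² = 2988.8089. Prior precision 1/σ₀² = 1/701.1904; data precision n/σ² = 11/2988.8089.
w = (n/σ²)/(1/σ₀² + n/σ²) = n·σ₀²/(σ² + n·σ₀²) = 11·701.1904/(2988.8089 + 11·701.1904) = 7713.0944/10701.9033 = 0.7207.

0.7207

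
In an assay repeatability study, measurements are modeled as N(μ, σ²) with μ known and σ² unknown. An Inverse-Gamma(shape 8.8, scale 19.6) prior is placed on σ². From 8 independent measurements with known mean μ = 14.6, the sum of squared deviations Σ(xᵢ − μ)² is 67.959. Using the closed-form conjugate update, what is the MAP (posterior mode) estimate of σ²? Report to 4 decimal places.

3.8826

With known mean μ and an Inverse-Gamma(α, β) prior on σ², the Normal likelihood is conjugate: posterior is Inv-Gamma(α + n/2, β + Σ(xᵢ−μ)²/2).
Posterior: Inv-Gamma(8.8 + 8/2, 19.6 + 67.959/2) = Inv-Gamma(12.80, 53.5795).
Mode = β/(α+1) = 53.5795/13.80 = 3.8826.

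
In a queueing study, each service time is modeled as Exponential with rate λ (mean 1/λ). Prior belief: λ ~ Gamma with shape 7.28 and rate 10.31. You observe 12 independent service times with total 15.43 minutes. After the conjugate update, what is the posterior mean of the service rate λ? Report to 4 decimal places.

0.7490

With a Gamma(shape α, rate β) prior on the exponential rate λ, the posterior after n observations with total T = Σxᵢ is Gamma(α+n, β+T).
Posterior: Gamma(7.28+12, 10.31+15.43) = Gamma(19.28, 25.74).
Posterior mean of λ = α/β = 19.28/25.74 = 0.7490.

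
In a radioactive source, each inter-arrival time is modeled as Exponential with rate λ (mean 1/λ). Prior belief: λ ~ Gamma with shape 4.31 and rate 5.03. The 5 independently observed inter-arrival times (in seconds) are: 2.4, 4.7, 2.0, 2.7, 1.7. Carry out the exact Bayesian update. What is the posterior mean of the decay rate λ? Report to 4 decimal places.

With a Gamma(shape α, rate β) prior on the exponential rate λ, the posterior after n observations with total T = Σxᵢ is Gamma(α+n, β+T).
Sum of observations T = 13.5 seconds; n = 5.
Posterior: Gamma(4.31+5, 5.03+13.5) = Gamma(9.31, 18.53).
Posterior mean of λ = α/β = 9.31/18.53 = 0.5024.

0.5024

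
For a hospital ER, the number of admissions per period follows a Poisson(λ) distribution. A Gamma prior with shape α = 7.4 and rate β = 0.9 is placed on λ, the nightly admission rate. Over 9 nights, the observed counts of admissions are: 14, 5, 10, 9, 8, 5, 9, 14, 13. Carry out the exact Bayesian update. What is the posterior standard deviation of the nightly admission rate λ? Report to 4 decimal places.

0.9814

With a Gamma(shape α, rate β) prior, the Poisson likelihood is conjugate: the posterior is Gamma(α + ΣXᵢ, β + n).
Sum of counts S = 87 over n = 9 nights.
Posterior: Gamma(α+S, β+n) = Gamma(7.4+87, 0.9+9) = Gamma(94.4, 9.9).
SD = √α/β = √94.4/9.9 = 0.9814.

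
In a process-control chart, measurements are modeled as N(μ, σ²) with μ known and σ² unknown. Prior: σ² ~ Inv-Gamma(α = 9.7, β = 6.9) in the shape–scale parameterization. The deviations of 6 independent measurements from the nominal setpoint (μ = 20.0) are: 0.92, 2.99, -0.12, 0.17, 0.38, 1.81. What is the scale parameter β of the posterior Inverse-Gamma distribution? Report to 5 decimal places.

With known mean μ and an Inverse-Gamma(α, β) prior on σ², the Normal likelihood is conjugate: posterior is Inv-Gamma(α + n/2, β + Σ(xᵢ−μ)²/2).
Σ(xᵢ−μ)² = (0.92)² + (2.99)² + (-0.12)² + (0.17)² + (0.38)² + (1.81)² = 13.2503.
Posterior: Inv-Gamma(9.7 + 6/2, 6.9 + 13.2503/2) = Inv-Gamma(12.70, 13.52515).
Posterior β = 13.52515.

13.52515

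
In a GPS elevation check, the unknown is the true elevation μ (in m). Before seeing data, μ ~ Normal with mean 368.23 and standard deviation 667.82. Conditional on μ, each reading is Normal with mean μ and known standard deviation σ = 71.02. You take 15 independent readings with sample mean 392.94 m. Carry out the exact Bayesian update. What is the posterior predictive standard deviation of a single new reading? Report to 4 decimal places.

73.3474

For Normal data with known variance σ², a Normal(μ₀, σ₀²) prior on μ is conjugate. Posterior precision = 1/σ₀² + n/σ²; posterior mean is the precision-weighted average of μ₀ and x̄.
σ₀² = 667.82² = 445983.5524, σ² = 71.02² = 5043.8404; σ² + n·σ₀² = 5043.8404 + 15·445983.5524 = 6694797.1264.
Posterior precision = 1/σ₀² + n/σ² = 1/445983.5524 + 15/5043.8404 = (σ² + n·σ₀²)/(σ₀²σ²) = 6694797.1264/(445983.5524·5043.8404); posterior variance σₙ² = σ₀²σ²/(σ² + n·σ₀²) = 445983.5524·5043.8404/6694797.1264 = 336.002692.
Predictive variance for one new observation = σₙ² + σ² = 445983.5524·5043.8404/6694797.1264 + 5043.8404 = σ²·(σ₀² + 6694797.1264)/6694797.1264 = 5043.8404·7140780.6788/6694797.1264 = 5379.843092; SD = √(5043.8404·7140780.6788/6694797.1264) = 73.3474.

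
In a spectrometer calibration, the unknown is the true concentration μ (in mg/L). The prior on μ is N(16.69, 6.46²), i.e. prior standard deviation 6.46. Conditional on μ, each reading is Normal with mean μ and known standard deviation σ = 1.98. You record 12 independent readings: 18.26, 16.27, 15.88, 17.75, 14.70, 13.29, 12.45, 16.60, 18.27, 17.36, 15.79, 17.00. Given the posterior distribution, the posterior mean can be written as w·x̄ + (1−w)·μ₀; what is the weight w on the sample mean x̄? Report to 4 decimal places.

0.9922

For Normal data with known variance σ², a Normal(μ₀, σ₀²) prior on μ is conjugate. Posterior precision = 1/σ₀² + n/σ²; posterior mean is the precision-weighted average of μ₀ and x̄.
σ₀² = 6.46² = 41.7316, σ² = 1.98² = 3.9204. Prior precision 1/σ₀² = 1/41.7316; data precision n/σ² = 12/3.9204.
w = (n/σ²)/(1/σ₀² + n/σ²) = n·σ₀²/(σ² + n·σ₀²) = 12·41.7316/(3.9204 + 12·41.7316) = 500.7792/504.6996 = 0.9922.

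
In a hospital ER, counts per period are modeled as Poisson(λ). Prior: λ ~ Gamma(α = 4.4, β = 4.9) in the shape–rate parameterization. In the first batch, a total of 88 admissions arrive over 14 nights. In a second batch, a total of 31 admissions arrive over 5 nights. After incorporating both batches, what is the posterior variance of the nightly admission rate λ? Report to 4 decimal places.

0.2160

With a Gamma(shape α, rate β) prior, the Poisson likelihood is conjugate: the posterior is Gamma(α + ΣXᵢ, β + n).
After batch 1: Gamma(α+S, β+n) = Gamma(4.4+88, 4.9+14) = Gamma(92.4, 18.9).
After batch 2: Gamma(α+S, β+n) = Gamma(92.4+31, 18.9+5) = Gamma(123.4, 23.9).
Var = α/β² = 123.4/23.9² = 0.2160.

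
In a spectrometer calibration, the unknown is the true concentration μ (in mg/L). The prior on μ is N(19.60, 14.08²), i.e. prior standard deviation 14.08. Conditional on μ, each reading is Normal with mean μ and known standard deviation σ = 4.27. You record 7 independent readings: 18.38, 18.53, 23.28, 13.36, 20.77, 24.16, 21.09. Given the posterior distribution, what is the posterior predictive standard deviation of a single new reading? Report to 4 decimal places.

For Normal data with known variance σ², a Normal(μ₀, σ₀²) prior on μ is conjugate. Posterior precision = 1/σ₀² + n/σ²; posterior mean is the precision-weighted average of μ₀ and x̄.
σ₀² = 14.08² = 198.2464, σ² = 4.27² = 18.2329; σ² + n·σ₀² = 18.2329 + 7·198.2464 = 1405.9577.
Posterior precision = 1/σ₀² + n/σ² = 1/198.2464 + 7/18.2329 = (σ² + n·σ₀²)/(σ₀²σ²) = 1405.9577/(198.2464·18.2329); posterior variance σₙ² = σ₀²σ²/(σ² + n·σ₀²) = 198.2464·18.2329/1405.9577 = 2.570921.
Predictive variance for one new observation = σₙ² + σ² = 198.2464·18.2329/1405.9577 + 18.2329 = σ²·(σ₀² + 1405.9577)/1405.9577 = 18.2329·1604.2041/1405.9577 = 20.803821; SD = √(18.2329·1604.2041/1405.9577) = 4.5611.

4.5611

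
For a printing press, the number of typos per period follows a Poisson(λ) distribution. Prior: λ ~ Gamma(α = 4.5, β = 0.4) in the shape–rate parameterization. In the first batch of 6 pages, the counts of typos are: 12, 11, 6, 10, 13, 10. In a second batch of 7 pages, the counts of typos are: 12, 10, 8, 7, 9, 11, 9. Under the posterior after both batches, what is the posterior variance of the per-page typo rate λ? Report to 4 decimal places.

With a Gamma(shape α, rate β) prior, the Poisson likelihood is conjugate: the posterior is Gamma(α + ΣXᵢ, β + n).
Batch 1: sum of counts S = 62 over n = 6 pages.
After batch 1: Gamma(α+S, β+n) = Gamma(4.5+62, 0.4+6) = Gamma(66.5, 6.4).
Batch 2: sum of counts S = 66 over n = 7 pages.
After batch 2: Gamma(α+S, β+n) = Gamma(66.5+66, 6.4+7) = Gamma(132.5, 13.4).
Var = α/β² = 132.5/13.4² = 0.7379.

0.7379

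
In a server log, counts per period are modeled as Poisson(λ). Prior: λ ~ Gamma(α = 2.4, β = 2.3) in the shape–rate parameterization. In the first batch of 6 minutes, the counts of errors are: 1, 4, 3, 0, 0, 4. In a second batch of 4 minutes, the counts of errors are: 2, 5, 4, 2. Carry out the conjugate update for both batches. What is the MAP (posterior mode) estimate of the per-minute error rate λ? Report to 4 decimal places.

2.1463

With a Gamma(shape α, rate β) prior, the Poisson likelihood is conjugate: the posterior is Gamma(α + ΣXᵢ, β + n).
Batch 1: sum of counts S = 12 over n = 6 minutes.
After batch 1: Gamma(α+S, β+n) = Gamma(2.4+12, 2.3+6) = Gamma(14.4, 8.3).
Batch 2: sum of counts S = 13 over n = 4 minutes.
After batch 2: Gamma(α+S, β+n) = Gamma(14.4+13, 8.3+4) = Gamma(27.4, 12.3).
Mode of Gamma(α,β) for α≥1 is (α−1)/β = 26.4/12.3 = 2.1463.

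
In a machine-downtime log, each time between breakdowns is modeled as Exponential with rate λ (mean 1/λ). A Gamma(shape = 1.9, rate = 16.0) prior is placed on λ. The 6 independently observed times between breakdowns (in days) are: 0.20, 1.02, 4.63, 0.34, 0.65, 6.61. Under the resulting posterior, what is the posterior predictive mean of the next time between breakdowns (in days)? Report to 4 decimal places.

4.2681

With a Gamma(shape α, rate β) prior on the exponential rate λ, the posterior after n observations with total T = Σxᵢ is Gamma(α+n, β+T).
Sum of observations T = 13.45 days; n = 6.
Posterior: Gamma(1.9+6, 16.0+13.45) = Gamma(7.9, 29.45).
The predictive distribution for the next observation is Lomax; its mean is β/(α−1) = 29.45/6.9 = 4.2681.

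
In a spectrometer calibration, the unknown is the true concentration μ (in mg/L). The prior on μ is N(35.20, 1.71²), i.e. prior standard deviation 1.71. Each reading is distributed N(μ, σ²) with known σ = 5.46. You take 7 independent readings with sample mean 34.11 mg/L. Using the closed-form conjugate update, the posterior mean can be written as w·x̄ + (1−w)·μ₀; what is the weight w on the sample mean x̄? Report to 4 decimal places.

0.4071

For Normal data with known variance σ², a Normal(μ₀, σ₀²) prior on μ is conjugate. Posterior precision = 1/σ₀² + n/σ²; posterior mean is the precision-weighted average of μ₀ and x̄.
σ₀² = 1.71² = 2.9241, σ² = 5.46² = 29.8116. Prior precision 1/σ₀² = 1/2.9241; data precision n/σ² = 7/29.8116.
w = (n/σ²)/(1/σ₀² + n/σ²) = n·σ₀²/(σ² + n·σ₀²) = 7·2.9241/(29.8116 + 7·2.9241) = 20.4687/50.2803 = 0.4071.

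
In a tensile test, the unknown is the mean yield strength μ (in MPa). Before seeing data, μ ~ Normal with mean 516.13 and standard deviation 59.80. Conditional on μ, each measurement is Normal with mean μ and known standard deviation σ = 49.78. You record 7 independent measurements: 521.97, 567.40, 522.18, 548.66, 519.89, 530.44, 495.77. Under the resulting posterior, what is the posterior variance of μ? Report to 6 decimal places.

For Normal data with known variance σ², a Normal(μ₀, σ₀²) prior on μ is conjugate. Posterior precision = 1/σ₀² + n/σ²; posterior mean is the precision-weighted average of μ₀ and x̄.
σ₀² = 59.80² = 3576.04, σ² = 49.78² = 2478.0484; σ² + n·σ₀² = 2478.0484 + 7·3576.04 = 27510.3284.
Posterior precision = 1/σ₀² + n/σ² = 1/3576.04 + 7/2478.0484 = (σ² + n·σ₀²)/(σ₀²σ²) = 27510.3284/(3576.04·2478.0484); posterior variance σₙ² = σ₀²σ²/(σ² + n·σ₀²) = 3576.04·2478.0484/27510.3284 = 322.119026.

322.119026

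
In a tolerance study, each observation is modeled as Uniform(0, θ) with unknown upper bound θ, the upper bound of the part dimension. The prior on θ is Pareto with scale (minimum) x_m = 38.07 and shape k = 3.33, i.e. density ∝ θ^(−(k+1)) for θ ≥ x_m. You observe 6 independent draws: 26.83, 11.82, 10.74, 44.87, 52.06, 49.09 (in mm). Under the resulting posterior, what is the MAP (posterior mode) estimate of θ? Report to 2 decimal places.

52.06

A Pareto(scale x_m, shape k) prior on the upper bound θ of Uniform(0, θ) is conjugate: posterior is Pareto(max(x_m, max xᵢ), k + n).
Sample maximum = 52.06; prior scale x_m = 38.07 → posterior scale = max = 52.06.
Posterior shape = 3.33 + 6 = 9.33.
The Pareto density is decreasing on [x_m, ∞), so the mode is x_m = 52.06.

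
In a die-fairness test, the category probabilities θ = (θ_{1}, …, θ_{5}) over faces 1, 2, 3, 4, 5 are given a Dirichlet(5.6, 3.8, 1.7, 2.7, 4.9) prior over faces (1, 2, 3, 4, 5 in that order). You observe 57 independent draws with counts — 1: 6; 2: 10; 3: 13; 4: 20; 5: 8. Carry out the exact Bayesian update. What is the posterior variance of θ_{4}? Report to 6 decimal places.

0.002737

The Dirichlet prior is conjugate to the Multinomial likelihood: each posterior αⱼ = prior αⱼ + observed count nⱼ.
Posterior concentration: (11.6, 13.8, 14.7, 22.7, 12.9), total = 75.7.
Var[θ_j] = α_j(Σα−α_j)/((Σα)²(Σα+1)) = 22.7·53.0/(75.7²·76.7) = 0.002737.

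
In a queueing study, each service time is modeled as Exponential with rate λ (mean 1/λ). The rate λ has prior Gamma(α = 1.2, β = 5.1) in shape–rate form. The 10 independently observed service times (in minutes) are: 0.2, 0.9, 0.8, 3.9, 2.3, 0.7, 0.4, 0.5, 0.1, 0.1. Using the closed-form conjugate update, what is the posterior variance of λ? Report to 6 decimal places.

With a Gamma(shape α, rate β) prior on the exponential rate λ, the posterior after n observations with total T = Σxᵢ is Gamma(α+n, β+T).
Sum of observations T = 9.9 minutes; n = 10.
Posterior: Gamma(1.2+10, 5.1+9.9) = Gamma(11.2, 15.0).
Var = α/β² = 0.049778.

0.049778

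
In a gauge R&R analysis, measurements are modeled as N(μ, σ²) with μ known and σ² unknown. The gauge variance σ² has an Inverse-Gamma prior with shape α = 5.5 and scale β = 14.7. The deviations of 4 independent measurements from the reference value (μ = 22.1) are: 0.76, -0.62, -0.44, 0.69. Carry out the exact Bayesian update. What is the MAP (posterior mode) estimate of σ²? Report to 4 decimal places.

1.8254

With known mean μ and an Inverse-Gamma(α, β) prior on σ², the Normal likelihood is conjugate: posterior is Inv-Gamma(α + n/2, β + Σ(xᵢ−μ)²/2).
Σ(xᵢ−μ)² = (0.76)² + (-0.62)² + (-0.44)² + (0.69)² = 1.6317.
Posterior: Inv-Gamma(5.5 + 4/2, 14.7 + 1.6317/2) = Inv-Gamma(7.50, 15.51585).
Mode = β/(α+1) = 15.51585/8.50 = 1.8254.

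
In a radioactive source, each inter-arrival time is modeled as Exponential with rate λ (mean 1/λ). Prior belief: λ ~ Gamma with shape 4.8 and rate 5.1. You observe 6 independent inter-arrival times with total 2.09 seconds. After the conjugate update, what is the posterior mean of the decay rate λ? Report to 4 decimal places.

With a Gamma(shape α, rate β) prior on the exponential rate λ, the posterior after n observations with total T = Σxᵢ is Gamma(α+n, β+T).
Posterior: Gamma(4.8+6, 5.1+2.09) = Gamma(10.8, 7.19).
Posterior mean of λ = α/β = 10.8/7.19 = 1.5021.

1.5021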